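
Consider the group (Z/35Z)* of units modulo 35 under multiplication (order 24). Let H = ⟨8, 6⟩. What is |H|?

8

|⟨8⟩| = 4 and |⟨6⟩| = 2, so |H| is a multiple of lcm(4, 2) = 4 and divides |G| = 24.
Closing under the operation: H = {1, 6, 8, 13, 22, 27, 29, 34}, so |H| = 8.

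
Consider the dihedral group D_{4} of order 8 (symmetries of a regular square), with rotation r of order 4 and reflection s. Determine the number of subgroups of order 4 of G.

|G| = 8 and 4 | 8, so subgroups of order 4 are possible by Lagrange.
The subgroups of order 4 are: {e, r, r^2, r^3}; {e, r^2, s, r^2s}; {e, r^2, rs, r^3s}.
So G has 3 subgroups of order 4.

3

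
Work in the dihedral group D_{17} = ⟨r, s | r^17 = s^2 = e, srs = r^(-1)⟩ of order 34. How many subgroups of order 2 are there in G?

|G| = 34 and 2 | 34, so subgroups of order 2 are possible by Lagrange.
The subgroups of order 2 are: {e, r^10s}; {e, r^11s}; {e, r^12s}; {e, r^13s}; … (17 in all).
So G has 17 subgroups of order 2.

17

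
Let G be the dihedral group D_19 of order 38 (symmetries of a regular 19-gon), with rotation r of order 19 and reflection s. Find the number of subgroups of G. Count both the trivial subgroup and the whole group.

22

|G| = 38, so by Lagrange every subgroup order divides 38. Divisors: 1, 2, 19, 38.
Subgroups by order — order 1: 1; order 2: 19; order 19: 1; order 38: 1.
Total: 1 + 19 + 1 + 1 = 22.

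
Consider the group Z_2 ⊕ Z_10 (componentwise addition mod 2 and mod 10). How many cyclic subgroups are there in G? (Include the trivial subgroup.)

8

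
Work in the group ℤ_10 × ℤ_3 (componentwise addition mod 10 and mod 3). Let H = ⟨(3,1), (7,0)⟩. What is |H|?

|⟨(3,1)⟩| = 30 and |⟨(7,0)⟩| = 10, so |H| is a multiple of lcm(30, 10) = 30 and divides |G| = 30.
Closing {(3,1), (7,0)} under the group operation gives all of G, so |H| = 30.

30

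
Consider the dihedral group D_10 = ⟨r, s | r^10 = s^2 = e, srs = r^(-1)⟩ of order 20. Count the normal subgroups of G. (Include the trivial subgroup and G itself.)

7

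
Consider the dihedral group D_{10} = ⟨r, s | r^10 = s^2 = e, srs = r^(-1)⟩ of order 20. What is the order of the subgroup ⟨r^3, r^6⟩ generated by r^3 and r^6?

10

|⟨r^3⟩| = 10 and |⟨r^6⟩| = 5, so |H| is a multiple of lcm(10, 5) = 10 and divides |G| = 20.
Closing under the operation: H = {e, r, r^2, r^3, r^4, r^5, r^6, r^7, r^8, r^9}, so |H| = 10.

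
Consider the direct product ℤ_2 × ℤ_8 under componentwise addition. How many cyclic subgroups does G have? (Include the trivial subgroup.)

Each element a generates a cyclic subgroup ⟨a⟩; distinct elements may generate the same one (a cyclic group of order d has φ(d) generators).
Cyclic subgroups by order — order 1: 1; order 2: 3; order 4: 2; order 8: 2.
Total: 8.

8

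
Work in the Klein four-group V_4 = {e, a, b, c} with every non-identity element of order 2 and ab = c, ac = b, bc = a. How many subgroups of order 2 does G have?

3

|G| = 4 and 2 | 4, so subgroups of order 2 are possible by Lagrange.
The subgroups of order 2 are: {e, a}; {e, b}; {e, c}.
So G has 3 subgroups of order 2.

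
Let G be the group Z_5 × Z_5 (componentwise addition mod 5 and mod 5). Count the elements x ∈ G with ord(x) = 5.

An element (a,b) has order lcm(ord(a), ord(b)); count pairs with lcm equal to 5.
Enumerating gives 24 such elements.

24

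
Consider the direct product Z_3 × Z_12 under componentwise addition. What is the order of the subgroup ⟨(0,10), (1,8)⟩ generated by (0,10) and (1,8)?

18

|⟨(0,10)⟩| = 6 and |⟨(1,8)⟩| = 3, so |H| is a multiple of lcm(6, 3) = 6 and divides |G| = 36.
Closing under the operation: H = {(0,0), (0,2), (0,4), (0,6), (0,8), (0,10), (1,0), (1,2), (1,4), (1,6), (1,8), (1,10), (2,0), (2,2), (2,4), (2,6), (2,8), (2,10)}, so |H| = 18.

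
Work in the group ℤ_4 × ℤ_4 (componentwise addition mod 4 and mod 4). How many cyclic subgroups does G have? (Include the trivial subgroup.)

Each element a generates a cyclic subgroup ⟨a⟩; distinct elements may generate the same one (a cyclic group of order d has φ(d) generators).
Cyclic subgroups by order — order 1: 1; order 2: 3; order 4: 6.
Total: 10.

10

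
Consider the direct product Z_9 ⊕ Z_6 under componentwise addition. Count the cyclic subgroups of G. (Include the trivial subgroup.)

A cyclic subgroup of order d is generated by each of its φ(d) elements of order d, so the cyclic subgroups of order d number (#elements of order d)/φ(d).
Cyclic subgroups by order — order 1: 1; order 2: 1; order 3: 4; order 6: 4; order 9: 3; order 18: 3.
Total: 16.

16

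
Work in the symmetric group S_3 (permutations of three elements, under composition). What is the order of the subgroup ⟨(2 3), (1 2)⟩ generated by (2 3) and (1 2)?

6

|⟨(2 3)⟩| = 2 and |⟨(1 2)⟩| = 2, so |H| is a multiple of lcm(2, 2) = 2 and divides |G| = 6.
Closing {(2 3), (1 2)} under the group operation gives all of G, so |H| = 6.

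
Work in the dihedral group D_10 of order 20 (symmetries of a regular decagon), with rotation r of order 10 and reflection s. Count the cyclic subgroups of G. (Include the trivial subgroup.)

A cyclic subgroup of order d is generated by each of its φ(d) elements of order d, so the cyclic subgroups of order d number (#elements of order d)/φ(d).
Cyclic subgroups by order — order 1: 1; order 2: 11; order 5: 1; order 10: 1.
Total: 14.

14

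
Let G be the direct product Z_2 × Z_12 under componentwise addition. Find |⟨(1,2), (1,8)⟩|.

12

|⟨(1,2)⟩| = 6 and |⟨(1,8)⟩| = 6, so |H| is a multiple of lcm(6, 6) = 6 and divides |G| = 24.
Closing under the operation: H = {(0,0), (0,2), (0,4), (0,6), (0,8), (0,10), (1,0), (1,2), (1,4), (1,6), (1,8), (1,10)}, so |H| = 12.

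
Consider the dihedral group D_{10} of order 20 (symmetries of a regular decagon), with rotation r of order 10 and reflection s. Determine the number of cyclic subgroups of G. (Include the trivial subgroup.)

Each element a generates a cyclic subgroup ⟨a⟩; distinct elements may generate the same one (a cyclic group of order d has φ(d) generators).
Cyclic subgroups by order — order 1: 1; order 2: 11; order 5: 1; order 10: 1.
Total: 14.

14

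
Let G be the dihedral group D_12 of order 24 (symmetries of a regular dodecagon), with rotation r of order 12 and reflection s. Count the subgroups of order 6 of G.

|G| = 24 and 6 | 24, so subgroups of order 6 are possible by Lagrange.
The subgroups of order 6 are: {e, r^2, r^4, r^6, r^8, r^10}; {e, r^4, r^8, r^2s, r^6s, r^10s}; {e, r^4, r^8, r^3s, r^7s, r^11s}; {e, r^4, r^8, s, r^4s, r^8s}; … (5 in all).
So G has 5 subgroups of order 6.

5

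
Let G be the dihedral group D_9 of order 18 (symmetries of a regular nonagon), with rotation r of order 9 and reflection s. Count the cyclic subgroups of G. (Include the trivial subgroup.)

Each element a generates a cyclic subgroup ⟨a⟩; distinct elements may generate the same one (a cyclic group of order d has φ(d) generators).
Cyclic subgroups by order — order 1: 1; order 2: 9; order 3: 1; order 9: 1.
Total: 12.

12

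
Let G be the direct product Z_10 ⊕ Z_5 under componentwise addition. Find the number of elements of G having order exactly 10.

24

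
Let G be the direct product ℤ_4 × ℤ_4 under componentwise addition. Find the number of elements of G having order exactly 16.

An element (a,b) has order lcm(ord(a), ord(b)); count pairs with lcm equal to 16.
Enumerating gives 0 such elements.

0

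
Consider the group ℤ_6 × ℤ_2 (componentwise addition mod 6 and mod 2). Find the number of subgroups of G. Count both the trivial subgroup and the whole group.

10

|G| = 12, so by Lagrange every subgroup order divides 12. Divisors: 1, 2, 3, 4, 6, 12.
Subgroups by order — order 1: 1; order 2: 3; order 3: 1; order 4: 1; order 6: 3; order 12: 1.
Total: 1 + 3 + 1 + 1 + 3 + 1 = 10.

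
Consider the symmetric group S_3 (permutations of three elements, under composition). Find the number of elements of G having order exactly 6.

0

No element of G has order 6 (even though 6 | 6).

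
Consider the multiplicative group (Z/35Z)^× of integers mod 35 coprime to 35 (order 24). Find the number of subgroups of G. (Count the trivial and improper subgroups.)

|G| = 24, so by Lagrange every subgroup order divides 24. Divisors: 1, 2, 3, 4, 6, 8, 12, 24.
Subgroups by order — order 1: 1; order 2: 3; order 3: 1; order 4: 3; order 6: 3; order 8: 1; order 12: 3; order 24: 1.
Total: 1 + 3 + 1 + 3 + 3 + 1 + 3 + 1 = 16.

16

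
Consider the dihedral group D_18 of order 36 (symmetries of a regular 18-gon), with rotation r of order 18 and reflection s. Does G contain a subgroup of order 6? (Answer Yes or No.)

Yes

6 | 36. A subgroup of order 6 is {e, r^6, r^12, r^4s, r^10s, r^16s}.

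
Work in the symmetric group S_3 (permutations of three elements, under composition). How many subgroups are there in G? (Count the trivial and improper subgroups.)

6

|G| = 6, so by Lagrange every subgroup order divides 6. Divisors: 1, 2, 3, 6.
Subgroups by order — order 1: 1; order 2: 3; order 3: 1; order 6: 1.
Total: 1 + 3 + 1 + 1 = 6.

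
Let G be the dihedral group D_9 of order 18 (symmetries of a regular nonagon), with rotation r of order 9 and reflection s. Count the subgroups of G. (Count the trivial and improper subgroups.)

16

|G| = 18, so by Lagrange every subgroup order divides 18. Divisors: 1, 2, 3, 6, 9, 18.
Subgroups by order — order 1: 1; order 2: 9; order 3: 1; order 6: 3; order 9: 1; order 18: 1.
Total: 1 + 9 + 1 + 3 + 1 + 1 = 16.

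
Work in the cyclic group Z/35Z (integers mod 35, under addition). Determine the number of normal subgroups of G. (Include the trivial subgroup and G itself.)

4

G is abelian, so every subgroup is normal.
G has 4 subgroups in total, hence 4 normal subgroups.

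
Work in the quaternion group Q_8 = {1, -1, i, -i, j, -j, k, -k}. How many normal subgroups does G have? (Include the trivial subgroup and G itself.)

G has 6 subgroups. Checking conjugation-invariance by order — order 1: 1/1 normal; order 2: 1/1 normal; order 4: 3/3 normal; order 8: 1/1 normal.
Total normal subgroups: 6.

6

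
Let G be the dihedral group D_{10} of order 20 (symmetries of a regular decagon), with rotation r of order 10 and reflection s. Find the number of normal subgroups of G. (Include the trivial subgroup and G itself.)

7

G has 22 subgroups. Checking conjugation-invariance by order — order 1: 1/1 normal; order 2: 1/11 normal; order 4: 0/5 normal; order 5: 1/1 normal; order 10: 3/3 normal; order 20: 1/1 normal.
Total normal subgroups: 7.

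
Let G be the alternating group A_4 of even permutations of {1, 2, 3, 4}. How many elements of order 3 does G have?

8

The elements of order 3 are: (2 3 4), (2 4 3), (1 2 3), (1 2 4), (1 3 2), (1 3 4), (1 4 2), (1 4 3).
That's 8.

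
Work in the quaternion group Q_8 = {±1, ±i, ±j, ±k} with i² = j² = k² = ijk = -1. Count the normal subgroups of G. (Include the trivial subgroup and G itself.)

G has 6 subgroups. Checking conjugation-invariance by order — order 1: 1/1 normal; order 2: 1/1 normal; order 4: 3/3 normal; order 8: 1/1 normal.
Total normal subgroups: 6.

6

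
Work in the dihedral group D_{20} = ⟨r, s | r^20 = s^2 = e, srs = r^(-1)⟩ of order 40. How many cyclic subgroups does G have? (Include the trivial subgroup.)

26

Group the elements of G by the cyclic subgroup they generate; each cyclic subgroup of order d accounts for φ(d) elements.
Cyclic subgroups by order — order 1: 1; order 2: 21; order 4: 1; order 5: 1; order 10: 1; order 20: 1.
Total: 26.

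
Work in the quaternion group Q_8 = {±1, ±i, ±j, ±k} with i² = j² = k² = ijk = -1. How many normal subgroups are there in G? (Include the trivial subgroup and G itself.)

G has 6 subgroups. Checking conjugation-invariance by order — order 1: 1/1 normal; order 2: 1/1 normal; order 4: 3/3 normal; order 8: 1/1 normal.
Total normal subgroups: 6.

6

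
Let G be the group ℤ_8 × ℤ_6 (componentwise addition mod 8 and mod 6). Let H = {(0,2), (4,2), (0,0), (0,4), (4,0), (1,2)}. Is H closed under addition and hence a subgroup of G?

(1,2) ∈ H but its inverse (7,4) ∉ H, so H is not a subgroup.

No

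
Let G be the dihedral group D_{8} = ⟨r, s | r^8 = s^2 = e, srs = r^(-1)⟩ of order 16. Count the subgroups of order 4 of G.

|G| = 16 and 4 | 16, so subgroups of order 4 are possible by Lagrange.
The subgroups of order 4 are: {e, r^2, r^4, r^6}; {e, r^4, r^2s, r^6s}; {e, r^4, r^3s, r^7s}; {e, r^4, s, r^4s}; … (5 in all).
So G has 5 subgroups of order 4.

5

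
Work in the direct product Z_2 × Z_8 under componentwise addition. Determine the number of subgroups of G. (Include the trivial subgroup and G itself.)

|G| = 16, so by Lagrange every subgroup order divides 16. Divisors: 1, 2, 4, 8, 16.
Subgroups by order — order 1: 1; order 2: 3; order 4: 3; order 8: 3; order 16: 1.
Total: 1 + 3 + 3 + 3 + 1 = 11.

11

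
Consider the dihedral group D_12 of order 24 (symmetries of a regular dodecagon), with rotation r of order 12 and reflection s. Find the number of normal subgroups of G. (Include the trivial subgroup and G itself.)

G has 34 subgroups. Checking conjugation-invariance by order — order 1: 1/1 normal; order 2: 1/13 normal; order 3: 1/1 normal; order 4: 1/7 normal; order 6: 1/5 normal; order 8: 0/3 normal; order 12: 3/3 normal; order 24: 1/1 normal.
Total normal subgroups: 9.

9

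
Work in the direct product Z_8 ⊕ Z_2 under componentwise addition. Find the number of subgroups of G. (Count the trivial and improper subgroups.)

|G| = 16, so by Lagrange every subgroup order divides 16. Divisors: 1, 2, 4, 8, 16.
Subgroups by order — order 1: 1; order 2: 3; order 4: 3; order 8: 3; order 16: 1.
Total: 1 + 3 + 3 + 3 + 1 = 11.

11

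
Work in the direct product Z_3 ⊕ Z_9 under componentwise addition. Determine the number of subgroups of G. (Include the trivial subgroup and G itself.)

|G| = 27, so by Lagrange every subgroup order divides 27. Divisors: 1, 3, 9, 27.
Subgroups by order — order 1: 1; order 3: 4; order 9: 4; order 27: 1.
Total: 1 + 4 + 4 + 1 = 10.

10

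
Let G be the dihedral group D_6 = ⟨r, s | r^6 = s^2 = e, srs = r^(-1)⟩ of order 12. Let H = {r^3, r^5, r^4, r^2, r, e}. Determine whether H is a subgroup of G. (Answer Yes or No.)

Yes

|H| = 6 divides |G| = 12, consistent with Lagrange.
H contains the identity, every element's inverse is in H, and H is closed under ·: it is a subgroup.
In fact H = ⟨r^5⟩.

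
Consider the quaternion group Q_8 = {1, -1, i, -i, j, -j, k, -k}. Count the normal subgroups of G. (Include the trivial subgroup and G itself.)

G has 6 subgroups. Checking conjugation-invariance by order — order 1: 1/1 normal; order 2: 1/1 normal; order 4: 3/3 normal; order 8: 1/1 normal.
Total normal subgroups: 6.

6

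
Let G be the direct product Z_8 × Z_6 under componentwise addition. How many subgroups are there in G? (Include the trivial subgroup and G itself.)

22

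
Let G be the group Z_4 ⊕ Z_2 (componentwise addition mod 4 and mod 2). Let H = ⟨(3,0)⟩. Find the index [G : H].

|⟨(3,0)⟩| = 4 and |G| = 8.
By Lagrange, [G : H] = |G|/|H| = 8/4 = 2.

2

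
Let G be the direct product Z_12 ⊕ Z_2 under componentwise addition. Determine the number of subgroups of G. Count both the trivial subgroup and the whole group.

16

|G| = 24, so by Lagrange every subgroup order divides 24. Divisors: 1, 2, 3, 4, 6, 8, 12, 24.
Subgroups by order — order 1: 1; order 2: 3; order 3: 1; order 4: 3; order 6: 3; order 8: 1; order 12: 3; order 24: 1.
Total: 1 + 3 + 1 + 3 + 3 + 1 + 3 + 1 = 16.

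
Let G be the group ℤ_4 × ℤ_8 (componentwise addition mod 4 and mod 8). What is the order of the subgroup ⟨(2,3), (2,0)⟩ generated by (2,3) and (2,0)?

|⟨(2,3)⟩| = 8 and |⟨(2,0)⟩| = 2, so |H| is a multiple of lcm(8, 2) = 8 and divides |G| = 32.
Closing under the operation: H = {(0,0), (0,1), (0,2), (0,3), (0,4), (0,5), (0,6), (0,7), (2,0), (2,1), (2,2), (2,3), (2,4), (2,5), (2,6), (2,7)}, so |H| = 16.

16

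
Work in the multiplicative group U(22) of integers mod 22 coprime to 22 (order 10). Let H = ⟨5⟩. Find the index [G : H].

|⟨5⟩| = 5 and |G| = 10.
By Lagrange, [G : H] = |G|/|H| = 10/5 = 2.

2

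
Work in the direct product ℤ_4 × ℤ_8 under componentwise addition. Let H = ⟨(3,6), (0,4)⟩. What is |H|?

8

|⟨(3,6)⟩| = 4 and |⟨(0,4)⟩| = 2, so |H| is a multiple of lcm(4, 2) = 4 and divides |G| = 32.
Closing under the operation: H = {(0,0), (0,4), (1,2), (1,6), (2,0), (2,4), (3,2), (3,6)}, so |H| = 8.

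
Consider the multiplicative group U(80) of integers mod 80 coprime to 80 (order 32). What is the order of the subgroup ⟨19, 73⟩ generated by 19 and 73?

|⟨19⟩| = 4 and |⟨73⟩| = 4, so |H| is a multiple of lcm(4, 4) = 4 and divides |G| = 32.
Closing under the operation: H = {1, 3, 9, 11, 17, 19, 27, 33, 41, 43, 49, 51, 57, 59, 67, 73}, so |H| = 16.

16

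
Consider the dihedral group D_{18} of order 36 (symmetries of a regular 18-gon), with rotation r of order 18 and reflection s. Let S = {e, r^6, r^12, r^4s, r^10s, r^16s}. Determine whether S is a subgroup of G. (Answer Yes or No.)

Yes

|S| = 6 divides |G| = 36, consistent with Lagrange.
S contains the identity, every element's inverse is in S, and S is closed under ·: it is a subgroup.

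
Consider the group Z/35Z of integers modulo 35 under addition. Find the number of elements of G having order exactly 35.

24

In a cyclic group of order 35, the number of elements of order d (for d | 35) is φ(d).
φ(35) = 24.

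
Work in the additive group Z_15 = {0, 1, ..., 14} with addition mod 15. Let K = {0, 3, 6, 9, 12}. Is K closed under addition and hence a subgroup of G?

Yes

|K| = 5 divides |G| = 15, consistent with Lagrange.
K contains the identity, every element's inverse is in K, and K is closed under +: it is a subgroup.
In fact K = ⟨3⟩.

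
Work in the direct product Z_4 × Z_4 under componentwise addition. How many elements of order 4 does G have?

12

An element (a,b) has order lcm(ord(a), ord(b)); count pairs with lcm equal to 4.
Enumerating gives 12 such elements.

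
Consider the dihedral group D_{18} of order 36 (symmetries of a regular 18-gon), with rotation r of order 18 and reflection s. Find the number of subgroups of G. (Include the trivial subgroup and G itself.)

|G| = 36, so by Lagrange every subgroup order divides 36. Divisors: 1, 2, 3, 4, 6, 9, 12, 18, 36.
Subgroups by order — order 1: 1; order 2: 19; order 3: 1; order 4: 9; order 6: 7; order 9: 1; order 12: 3; order 18: 3; order 36: 1.
Total: 1 + 19 + 1 + 9 + 7 + 1 + 3 + 3 + 1 = 45.

45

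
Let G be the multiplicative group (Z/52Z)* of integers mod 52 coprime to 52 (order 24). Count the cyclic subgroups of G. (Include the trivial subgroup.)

12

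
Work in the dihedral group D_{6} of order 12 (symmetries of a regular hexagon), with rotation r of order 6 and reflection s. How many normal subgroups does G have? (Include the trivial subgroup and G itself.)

G has 16 subgroups. Checking conjugation-invariance by order — order 1: 1/1 normal; order 2: 1/7 normal; order 3: 1/1 normal; order 4: 0/3 normal; order 6: 3/3 normal; order 12: 1/1 normal.
Total normal subgroups: 7.

7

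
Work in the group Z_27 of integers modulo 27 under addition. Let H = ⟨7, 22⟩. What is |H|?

27

|⟨7⟩| = 27 and |⟨22⟩| = 27, so |H| is a multiple of lcm(27, 27) = 27 and divides |G| = 27.
Closing {7, 22} under the group operation gives all of G, so |H| = 27.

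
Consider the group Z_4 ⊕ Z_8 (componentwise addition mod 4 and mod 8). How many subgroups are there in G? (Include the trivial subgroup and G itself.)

|G| = 32, so by Lagrange every subgroup order divides 32. Divisors: 1, 2, 4, 8, 16, 32.
Subgroups by order — order 1: 1; order 2: 3; order 4: 7; order 8: 7; order 16: 3; order 32: 1.
Total: 1 + 3 + 7 + 7 + 3 + 1 = 22.

22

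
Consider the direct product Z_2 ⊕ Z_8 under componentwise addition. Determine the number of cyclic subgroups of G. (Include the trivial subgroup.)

8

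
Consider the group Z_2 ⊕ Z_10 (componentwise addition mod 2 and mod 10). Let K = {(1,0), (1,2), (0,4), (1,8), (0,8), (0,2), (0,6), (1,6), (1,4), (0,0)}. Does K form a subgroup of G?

Yes

|K| = 10 divides |G| = 20, consistent with Lagrange.
K contains the identity, every element's inverse is in K, and K is closed under +: it is a subgroup.
In fact K = ⟨(1,2)⟩.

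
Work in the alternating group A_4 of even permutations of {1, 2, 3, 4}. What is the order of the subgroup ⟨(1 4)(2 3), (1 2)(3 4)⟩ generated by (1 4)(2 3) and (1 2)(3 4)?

4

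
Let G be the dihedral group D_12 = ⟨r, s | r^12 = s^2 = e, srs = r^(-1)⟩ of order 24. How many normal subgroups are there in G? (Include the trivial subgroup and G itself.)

9

G has 34 subgroups. Checking conjugation-invariance by order — order 1: 1/1 normal; order 2: 1/13 normal; order 3: 1/1 normal; order 4: 1/7 normal; order 6: 1/5 normal; order 8: 0/3 normal; order 12: 3/3 normal; order 24: 1/1 normal.
Total normal subgroups: 9.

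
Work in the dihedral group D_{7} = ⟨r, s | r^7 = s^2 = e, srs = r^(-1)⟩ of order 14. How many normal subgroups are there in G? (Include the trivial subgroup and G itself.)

3

G has 10 subgroups. Checking conjugation-invariance by order — order 1: 1/1 normal; order 2: 0/7 normal; order 7: 1/1 normal; order 14: 1/1 normal.
Total normal subgroups: 3.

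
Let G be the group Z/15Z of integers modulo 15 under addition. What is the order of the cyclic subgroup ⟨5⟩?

3

In Z/15Z, the order of an element a is n/gcd(a, n).
gcd(5, 15) = 5, so |⟨5⟩| = 15/5 = 3.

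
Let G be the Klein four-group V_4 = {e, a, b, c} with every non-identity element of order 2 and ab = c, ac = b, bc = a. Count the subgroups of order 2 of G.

|G| = 4 and 2 | 4, so subgroups of order 2 are possible by Lagrange.
The subgroups of order 2 are: {e, a}; {e, b}; {e, c}.
So G has 3 subgroups of order 2.

3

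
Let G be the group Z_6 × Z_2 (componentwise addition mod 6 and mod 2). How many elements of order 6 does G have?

6

An element (a,b) has order lcm(ord(a), ord(b)); count pairs with lcm equal to 6.
Enumerating gives 6 such elements.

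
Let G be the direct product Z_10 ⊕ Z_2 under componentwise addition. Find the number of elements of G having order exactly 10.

An element (a,b) has order lcm(ord(a), ord(b)); count pairs with lcm equal to 10.
Enumerating gives 12 such elements.

12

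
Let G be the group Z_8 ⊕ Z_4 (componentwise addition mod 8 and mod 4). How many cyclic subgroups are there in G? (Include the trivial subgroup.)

Each element a generates a cyclic subgroup ⟨a⟩; distinct elements may generate the same one (a cyclic group of order d has φ(d) generators).
Cyclic subgroups by order — order 1: 1; order 2: 3; order 4: 6; order 8: 4.
Total: 14.

14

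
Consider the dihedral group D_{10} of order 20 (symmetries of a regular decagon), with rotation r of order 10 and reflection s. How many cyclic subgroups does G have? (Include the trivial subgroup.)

14

Each element a generates a cyclic subgroup ⟨a⟩; distinct elements may generate the same one (a cyclic group of order d has φ(d) generators).
Cyclic subgroups by order — order 1: 1; order 2: 11; order 5: 1; order 10: 1.
Total: 14.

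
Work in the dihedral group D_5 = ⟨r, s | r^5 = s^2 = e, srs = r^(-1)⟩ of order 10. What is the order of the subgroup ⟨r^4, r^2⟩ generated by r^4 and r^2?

5

|⟨r^4⟩| = 5 and |⟨r^2⟩| = 5, so |H| is a multiple of lcm(5, 5) = 5 and divides |G| = 10.
Closing under the operation: H = {e, r, r^2, r^3, r^4}, so |H| = 5.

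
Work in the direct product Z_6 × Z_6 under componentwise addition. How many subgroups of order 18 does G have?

3

|G| = 36 and 18 | 36, so subgroups of order 18 are possible by Lagrange.
The subgroups of order 18 are: {(0,0), (0,1), (0,2), (0,3), (0,4), (0,5), (2,0), (2,1), (2,2), (2,3), (2,4), (2,5), (4,0), (4,1), (4,2), (4,3), (4,4), (4,5)}; {(0,0), (0,2), (0,4), (1,0), (1,2), (1,4), (2,0), (2,2), (2,4), (3,0), (3,2), (3,4), (4,0), (4,2), (4,4), (5,0), (5,2), (5,4)}; {(0,0), (0,2), (0,4), (1,1), (1,3), (1,5), (2,0), (2,2), (2,4), (3,1), (3,3), (3,5), (4,0), (4,2), (4,4), (5,1), (5,3), (5,5)}.
So G has 3 subgroups of order 18.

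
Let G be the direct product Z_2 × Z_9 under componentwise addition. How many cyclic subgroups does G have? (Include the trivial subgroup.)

A cyclic subgroup of order d is generated by each of its φ(d) elements of order d, so the cyclic subgroups of order d number (#elements of order d)/φ(d).
Cyclic subgroups by order — order 1: 1; order 2: 1; order 3: 1; order 6: 1; order 9: 1; order 18: 1.
Total: 6.

6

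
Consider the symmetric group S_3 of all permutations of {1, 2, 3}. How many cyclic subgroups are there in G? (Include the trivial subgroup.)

5

A cyclic subgroup of order d is generated by each of its φ(d) elements of order d, so the cyclic subgroups of order d number (#elements of order d)/φ(d).
Cyclic subgroups by order — order 1: 1; order 2: 3; order 3: 1.
Total: 5.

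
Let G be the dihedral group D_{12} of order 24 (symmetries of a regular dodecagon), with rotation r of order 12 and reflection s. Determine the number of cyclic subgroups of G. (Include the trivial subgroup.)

Group the elements of G by the cyclic subgroup they generate; each cyclic subgroup of order d accounts for φ(d) elements.
Cyclic subgroups by order — order 1: 1; order 2: 13; order 3: 1; order 4: 1; order 6: 1; order 12: 1.
Total: 18.

18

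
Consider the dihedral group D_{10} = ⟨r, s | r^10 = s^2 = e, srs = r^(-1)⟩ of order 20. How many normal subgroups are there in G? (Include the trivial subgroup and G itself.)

G has 22 subgroups. Checking conjugation-invariance by order — order 1: 1/1 normal; order 2: 1/11 normal; order 4: 0/5 normal; order 5: 1/1 normal; order 10: 3/3 normal; order 20: 1/1 normal.
Total normal subgroups: 7.

7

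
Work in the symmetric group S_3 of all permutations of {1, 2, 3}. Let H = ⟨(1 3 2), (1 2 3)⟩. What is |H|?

|⟨(1 3 2)⟩| = 3 and |⟨(1 2 3)⟩| = 3, so |H| is a multiple of lcm(3, 3) = 3 and divides |G| = 6.
Closing under the operation: H = {e, (1 2 3), (1 3 2)}, so |H| = 3.

3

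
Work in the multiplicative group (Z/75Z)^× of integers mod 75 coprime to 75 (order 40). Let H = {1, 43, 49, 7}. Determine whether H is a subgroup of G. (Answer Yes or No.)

Yes

|H| = 4 divides |G| = 40, consistent with Lagrange.
H contains the identity, every element's inverse is in H, and H is closed under ·: it is a subgroup.
In fact H = ⟨43⟩.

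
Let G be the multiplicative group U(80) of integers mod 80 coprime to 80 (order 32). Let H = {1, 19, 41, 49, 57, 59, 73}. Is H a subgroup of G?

|H| = 7 does not divide |G| = 32, so by Lagrange H is not a subgroup.

No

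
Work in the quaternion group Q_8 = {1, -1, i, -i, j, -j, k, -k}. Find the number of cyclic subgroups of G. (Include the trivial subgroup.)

A cyclic subgroup of order d is generated by each of its φ(d) elements of order d, so the cyclic subgroups of order d number (#elements of order d)/φ(d).
Cyclic subgroups by order — order 1: 1; order 2: 1; order 4: 3.
Total: 5.

5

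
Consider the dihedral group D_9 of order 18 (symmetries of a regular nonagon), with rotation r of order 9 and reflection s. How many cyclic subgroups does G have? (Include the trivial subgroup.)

Each element a generates a cyclic subgroup ⟨a⟩; distinct elements may generate the same one (a cyclic group of order d has φ(d) generators).
Cyclic subgroups by order — order 1: 1; order 2: 9; order 3: 1; order 9: 1.
Total: 12.

12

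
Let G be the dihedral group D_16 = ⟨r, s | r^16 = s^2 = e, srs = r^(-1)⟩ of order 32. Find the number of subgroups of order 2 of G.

17

|G| = 32 and 2 | 32, so subgroups of order 2 are possible by Lagrange.
The subgroups of order 2 are: {e, r^10s}; {e, r^11s}; {e, r^12s}; {e, r^13s}; … (17 in all).
So G has 17 subgroups of order 2.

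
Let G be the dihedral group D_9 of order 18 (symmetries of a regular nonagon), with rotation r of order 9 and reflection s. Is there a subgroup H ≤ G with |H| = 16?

No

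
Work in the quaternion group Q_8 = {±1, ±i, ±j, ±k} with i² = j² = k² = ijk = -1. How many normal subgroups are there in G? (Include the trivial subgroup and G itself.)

G has 6 subgroups. Checking conjugation-invariance by order — order 1: 1/1 normal; order 2: 1/1 normal; order 4: 3/3 normal; order 8: 1/1 normal.
Total normal subgroups: 6.

6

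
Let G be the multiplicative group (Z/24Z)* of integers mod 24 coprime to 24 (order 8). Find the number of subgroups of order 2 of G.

7

|G| = 8 and 2 | 8, so subgroups of order 2 are possible by Lagrange.
The subgroups of order 2 are: {1, 11}; {1, 13}; {1, 17}; {1, 19}; … (7 in all).
So G has 7 subgroups of order 2.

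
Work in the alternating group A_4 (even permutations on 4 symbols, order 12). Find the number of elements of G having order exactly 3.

8

The elements of order 3 are: (2 3 4), (2 4 3), (1 2 3), (1 2 4), (1 3 2), (1 3 4), (1 4 2), (1 4 3).
That's 8.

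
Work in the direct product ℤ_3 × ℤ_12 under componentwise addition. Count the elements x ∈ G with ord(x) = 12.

16

An element (a,b) has order lcm(ord(a), ord(b)); count pairs with lcm equal to 12.
Enumerating gives 16 such elements.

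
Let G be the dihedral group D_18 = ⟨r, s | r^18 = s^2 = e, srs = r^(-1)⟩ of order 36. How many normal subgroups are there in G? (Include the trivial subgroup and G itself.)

9

G has 45 subgroups. Checking conjugation-invariance by order — order 1: 1/1 normal; order 2: 1/19 normal; order 3: 1/1 normal; order 4: 0/9 normal; order 6: 1/7 normal; order 9: 1/1 normal; order 12: 0/3 normal; order 18: 3/3 normal; order 36: 1/1 normal.
Total normal subgroups: 9.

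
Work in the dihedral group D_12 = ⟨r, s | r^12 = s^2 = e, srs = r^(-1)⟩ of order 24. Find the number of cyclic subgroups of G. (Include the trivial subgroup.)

Group the elements of G by the cyclic subgroup they generate; each cyclic subgroup of order d accounts for φ(d) elements.
Cyclic subgroups by order — order 1: 1; order 2: 13; order 3: 1; order 4: 1; order 6: 1; order 12: 1.
Total: 18.

18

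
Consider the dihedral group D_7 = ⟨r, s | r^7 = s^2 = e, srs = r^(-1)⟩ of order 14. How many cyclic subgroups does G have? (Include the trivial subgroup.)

Each element a generates a cyclic subgroup ⟨a⟩; distinct elements may generate the same one (a cyclic group of order d has φ(d) generators).
Cyclic subgroups by order — order 1: 1; order 2: 7; order 7: 1.
Total: 9.

9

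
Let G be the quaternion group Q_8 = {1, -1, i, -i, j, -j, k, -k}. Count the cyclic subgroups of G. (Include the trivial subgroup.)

Each element a generates a cyclic subgroup ⟨a⟩; distinct elements may generate the same one (a cyclic group of order d has φ(d) generators).
Cyclic subgroups by order — order 1: 1; order 2: 1; order 4: 3.
Total: 5.

5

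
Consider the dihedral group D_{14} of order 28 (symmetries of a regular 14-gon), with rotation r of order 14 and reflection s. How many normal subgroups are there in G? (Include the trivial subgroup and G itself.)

G has 28 subgroups. Checking conjugation-invariance by order — order 1: 1/1 normal; order 2: 1/15 normal; order 4: 0/7 normal; order 7: 1/1 normal; order 14: 3/3 normal; order 28: 1/1 normal.
Total normal subgroups: 7.

7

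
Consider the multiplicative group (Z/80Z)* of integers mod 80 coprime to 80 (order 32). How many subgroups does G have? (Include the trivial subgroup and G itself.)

|G| = 32, so by Lagrange every subgroup order divides 32. Divisors: 1, 2, 4, 8, 16, 32.
Subgroups by order — order 1: 1; order 2: 7; order 4: 19; order 8: 19; order 16: 7; order 32: 1.
Total: 1 + 7 + 19 + 19 + 7 + 1 = 54.

54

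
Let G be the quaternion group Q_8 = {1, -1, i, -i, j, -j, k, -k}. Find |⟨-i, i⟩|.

4

|⟨-i⟩| = 4 and |⟨i⟩| = 4, so |H| is a multiple of lcm(4, 4) = 4 and divides |G| = 8.
Closing under the operation: H = {1, -1, i, -i}, so |H| = 4.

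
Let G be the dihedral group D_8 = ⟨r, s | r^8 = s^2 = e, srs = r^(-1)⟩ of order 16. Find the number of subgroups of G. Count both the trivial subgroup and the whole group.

|G| = 16, so by Lagrange every subgroup order divides 16. Divisors: 1, 2, 4, 8, 16.
Subgroups by order — order 1: 1; order 2: 9; order 4: 5; order 8: 3; order 16: 1.
Total: 1 + 9 + 5 + 3 + 1 = 19.

19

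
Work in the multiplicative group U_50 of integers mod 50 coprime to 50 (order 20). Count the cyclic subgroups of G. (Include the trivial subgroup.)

Group the elements of G by the cyclic subgroup they generate; each cyclic subgroup of order d accounts for φ(d) elements.
Cyclic subgroups by order — order 1: 1; order 2: 1; order 4: 1; order 5: 1; order 10: 1; order 20: 1.
Total: 6.

6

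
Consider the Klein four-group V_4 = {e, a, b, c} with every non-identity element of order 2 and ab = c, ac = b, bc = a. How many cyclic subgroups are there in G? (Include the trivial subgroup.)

Group the elements of G by the cyclic subgroup they generate; each cyclic subgroup of order d accounts for φ(d) elements.
Cyclic subgroups by order — order 1: 1; order 2: 3.
Total: 4.

4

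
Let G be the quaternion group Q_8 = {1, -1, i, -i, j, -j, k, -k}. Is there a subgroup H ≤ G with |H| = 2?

2 | 8. A subgroup of order 2 is {1, -1}.

Yes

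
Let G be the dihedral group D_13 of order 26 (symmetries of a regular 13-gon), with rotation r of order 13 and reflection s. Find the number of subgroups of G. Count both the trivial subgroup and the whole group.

|G| = 26, so by Lagrange every subgroup order divides 26. Divisors: 1, 2, 13, 26.
Subgroups by order — order 1: 1; order 2: 13; order 13: 1; order 26: 1.
Total: 1 + 13 + 1 + 1 = 16.

16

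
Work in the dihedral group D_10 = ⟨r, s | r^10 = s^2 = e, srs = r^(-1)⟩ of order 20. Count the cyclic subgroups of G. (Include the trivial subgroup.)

14

A cyclic subgroup of order d is generated by each of its φ(d) elements of order d, so the cyclic subgroups of order d number (#elements of order d)/φ(d).
Cyclic subgroups by order — order 1: 1; order 2: 11; order 5: 1; order 10: 1.
Total: 14.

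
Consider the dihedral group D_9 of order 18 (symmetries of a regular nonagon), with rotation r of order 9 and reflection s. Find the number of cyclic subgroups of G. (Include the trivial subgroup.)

12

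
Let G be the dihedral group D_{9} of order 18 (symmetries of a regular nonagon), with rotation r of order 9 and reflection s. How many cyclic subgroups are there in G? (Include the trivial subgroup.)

12

A cyclic subgroup of order d is generated by each of its φ(d) elements of order d, so the cyclic subgroups of order d number (#elements of order d)/φ(d).
Cyclic subgroups by order — order 1: 1; order 2: 9; order 3: 1; order 9: 1.
Total: 12.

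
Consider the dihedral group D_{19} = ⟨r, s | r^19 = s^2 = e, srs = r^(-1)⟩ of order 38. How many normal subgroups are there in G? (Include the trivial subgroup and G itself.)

3

G has 22 subgroups. Checking conjugation-invariance by order — order 1: 1/1 normal; order 2: 0/19 normal; order 19: 1/1 normal; order 38: 1/1 normal.
Total normal subgroups: 3.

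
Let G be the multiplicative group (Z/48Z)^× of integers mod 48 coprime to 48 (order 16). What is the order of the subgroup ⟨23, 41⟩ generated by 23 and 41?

4

|⟨23⟩| = 2 and |⟨41⟩| = 2, so |H| is a multiple of lcm(2, 2) = 2 and divides |G| = 16.
Closing under the operation: H = {1, 23, 31, 41}, so |H| = 4.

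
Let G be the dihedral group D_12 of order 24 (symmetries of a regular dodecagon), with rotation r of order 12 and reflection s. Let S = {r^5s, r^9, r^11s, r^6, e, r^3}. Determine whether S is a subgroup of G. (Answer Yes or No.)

Closure fails: r^11s · r^9 = r^2s ∉ S. So S is not a subgroup.

No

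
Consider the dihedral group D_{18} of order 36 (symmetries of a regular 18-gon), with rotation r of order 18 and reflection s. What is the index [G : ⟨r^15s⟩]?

|⟨r^15s⟩| = 2 and |G| = 36.
By Lagrange, [G : H] = |G|/|H| = 36/2 = 18.

18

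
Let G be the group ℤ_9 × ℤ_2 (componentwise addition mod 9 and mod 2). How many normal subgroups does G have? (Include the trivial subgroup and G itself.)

6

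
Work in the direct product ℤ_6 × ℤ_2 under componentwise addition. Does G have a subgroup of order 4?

Yes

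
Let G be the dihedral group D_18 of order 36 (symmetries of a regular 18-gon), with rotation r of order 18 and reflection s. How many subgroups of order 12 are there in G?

|G| = 36 and 12 | 36, so subgroups of order 12 are possible by Lagrange.
The subgroups of order 12 are: {e, r^3, r^6, r^9, r^12, r^15, rs, r^4s, r^7s, r^10s, r^13s, r^16s}; {e, r^3, r^6, r^9, r^12, r^15, r^2s, r^5s, r^8s, r^11s, r^14s, r^17s}; {e, r^3, r^6, r^9, r^12, r^15, s, r^3s, r^6s, r^9s, r^12s, r^15s}.
So G has 3 subgroups of order 12.

3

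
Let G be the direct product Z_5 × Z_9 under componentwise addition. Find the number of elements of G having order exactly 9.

6

An element (a,b) has order lcm(ord(a), ord(b)); count pairs with lcm equal to 9.
Enumerating gives 6 such elements.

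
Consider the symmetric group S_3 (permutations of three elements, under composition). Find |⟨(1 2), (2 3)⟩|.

6

|⟨(1 2)⟩| = 2 and |⟨(2 3)⟩| = 2, so |H| is a multiple of lcm(2, 2) = 2 and divides |G| = 6.
Closing {(1 2), (2 3)} under the group operation gives all of G, so |H| = 6.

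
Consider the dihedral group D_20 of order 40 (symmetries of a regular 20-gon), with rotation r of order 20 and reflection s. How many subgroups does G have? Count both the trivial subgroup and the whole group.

48

|G| = 40, so by Lagrange every subgroup order divides 40. Divisors: 1, 2, 4, 5, 8, 10, 20, 40.
Subgroups by order — order 1: 1; order 2: 21; order 4: 11; order 5: 1; order 8: 5; order 10: 5; order 20: 3; order 40: 1.
Total: 1 + 21 + 11 + 1 + 5 + 5 + 3 + 1 = 48.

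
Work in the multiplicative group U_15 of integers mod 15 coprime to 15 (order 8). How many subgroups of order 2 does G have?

3

|G| = 8 and 2 | 8, so subgroups of order 2 are possible by Lagrange.
The subgroups of order 2 are: {1, 11}; {1, 14}; {1, 4}.
So G has 3 subgroups of order 2.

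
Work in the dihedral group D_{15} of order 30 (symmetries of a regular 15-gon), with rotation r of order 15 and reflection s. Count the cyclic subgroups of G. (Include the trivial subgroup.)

19

Group the elements of G by the cyclic subgroup they generate; each cyclic subgroup of order d accounts for φ(d) elements.
Cyclic subgroups by order — order 1: 1; order 2: 15; order 3: 1; order 5: 1; order 15: 1.
Total: 19.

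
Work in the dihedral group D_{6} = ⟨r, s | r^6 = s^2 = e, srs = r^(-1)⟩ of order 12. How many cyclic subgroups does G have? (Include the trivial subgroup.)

Group the elements of G by the cyclic subgroup they generate; each cyclic subgroup of order d accounts for φ(d) elements.
Cyclic subgroups by order — order 1: 1; order 2: 7; order 3: 1; order 6: 1.
Total: 10.

10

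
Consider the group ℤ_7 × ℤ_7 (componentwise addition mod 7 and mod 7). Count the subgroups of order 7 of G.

8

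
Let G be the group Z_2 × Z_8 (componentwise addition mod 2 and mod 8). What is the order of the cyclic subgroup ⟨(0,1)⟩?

8

The order of (0,1) in Z_2 × Z_8 is lcm(ord(0) in Z_2, ord(1) in Z_8).
ord(0) = 1 and ord(1) = 8, so |⟨(0,1)⟩| = lcm(1, 8) = 8.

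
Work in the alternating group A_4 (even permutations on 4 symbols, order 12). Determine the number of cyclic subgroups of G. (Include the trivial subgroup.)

Each element a generates a cyclic subgroup ⟨a⟩; distinct elements may generate the same one (a cyclic group of order d has φ(d) generators).
Cyclic subgroups by order — order 1: 1; order 2: 3; order 3: 4.
Total: 8.

8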